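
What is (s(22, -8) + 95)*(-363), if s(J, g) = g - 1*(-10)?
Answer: -35211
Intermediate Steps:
s(J, g) = 10 + g (s(J, g) = g + 10 = 10 + g)
(s(22, -8) + 95)*(-363) = ((10 - 8) + 95)*(-363) = (2 + 95)*(-363) = 97*(-363) = -35211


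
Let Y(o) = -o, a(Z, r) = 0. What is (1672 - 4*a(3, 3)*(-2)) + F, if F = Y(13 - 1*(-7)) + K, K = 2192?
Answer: 3844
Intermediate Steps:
F = 2172 (F = -(13 - 1*(-7)) + 2192 = -(13 + 7) + 2192 = -1*20 + 2192 = -20 + 2192 = 2172)
(1672 - 4*a(3, 3)*(-2)) + F = (1672 - 4*0*(-2)) + 2172 = (1672 - 0*(-2)) + 2172 = (1672 - 1*0) + 2172 = (1672 + 0) + 2172 = 1672 + 2172 = 3844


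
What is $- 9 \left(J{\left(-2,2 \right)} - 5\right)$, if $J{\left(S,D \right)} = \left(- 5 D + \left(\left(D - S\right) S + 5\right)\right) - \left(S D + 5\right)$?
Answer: $171$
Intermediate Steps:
$J{\left(S,D \right)} = - 5 D + S \left(D - S\right) - D S$ ($J{\left(S,D \right)} = \left(- 5 D + \left(S \left(D - S\right) + 5\right)\right) - \left(D S + 5\right) = \left(- 5 D + \left(5 + S \left(D - S\right)\right)\right) - \left(5 + D S\right) = \left(5 - 5 D + S \left(D - S\right)\right) - \left(5 + D S\right) = - 5 D + S \left(D - S\right) - D S$)
$- 9 \left(J{\left(-2,2 \right)} - 5\right) = - 9 \left(\left(- \left(-2\right)^{2} - 10\right) - 5\right) = - 9 \left(\left(\left(-1\right) 4 - 10\right) - 5\right) = - 9 \left(\left(-4 - 10\right) - 5\right) = - 9 \left(-14 - 5\right) = \left(-9\right) \left(-19\right) = 171$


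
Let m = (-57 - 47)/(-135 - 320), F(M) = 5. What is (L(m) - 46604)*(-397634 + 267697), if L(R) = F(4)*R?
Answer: 42388048140/7 ≈ 6.0554e+9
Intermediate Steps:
m = 8/35 (m = -104/(-455) = -104*(-1/455) = 8/35 ≈ 0.22857)
L(R) = 5*R
(L(m) - 46604)*(-397634 + 267697) = (5*(8/35) - 46604)*(-397634 + 267697) = (8/7 - 46604)*(-129937) = -326220/7*(-129937) = 42388048140/7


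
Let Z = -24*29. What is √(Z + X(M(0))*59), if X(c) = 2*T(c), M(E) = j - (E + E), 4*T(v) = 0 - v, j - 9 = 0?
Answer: I*√3846/2 ≈ 31.008*I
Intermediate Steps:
j = 9 (j = 9 + 0 = 9)
T(v) = -v/4 (T(v) = (0 - v)/4 = (-v)/4 = -v/4)
Z = -696
M(E) = 9 - 2*E (M(E) = 9 - (E + E) = 9 - 2*E)
X(c) = -c/2 (X(c) = 2*(-c/4) = -c/2)
√(Z + X(M(0))*59) = √(-696 - (9 - 2*0)/2*59) = √(-696 - (9 + 0)/2*59) = √(-696 - ½*9*59) = √(-696 - 9/2*59) = √(-696 - 531/2) = √(-1923/2) = I*√3846/2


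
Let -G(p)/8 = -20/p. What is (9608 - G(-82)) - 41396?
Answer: -1303228/41 ≈ -31786.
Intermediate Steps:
G(p) = 160/p (G(p) = -(-160)/p = 160/p)
(9608 - G(-82)) - 41396 = (9608 - 160/(-82)) - 41396 = (9608 - 160*(-1)/82) - 41396 = (9608 - 1*(-80/41)) - 41396 = (9608 + 80/41) - 41396 = 394008/41 - 41396 = -1303228/41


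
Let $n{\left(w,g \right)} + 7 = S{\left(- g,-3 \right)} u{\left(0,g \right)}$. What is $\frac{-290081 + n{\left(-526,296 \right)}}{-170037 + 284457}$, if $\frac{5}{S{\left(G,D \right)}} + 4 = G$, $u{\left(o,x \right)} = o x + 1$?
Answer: $- \frac{17405281}{6865200} \approx -2.5353$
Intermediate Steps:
$u{\left(o,x \right)} = 1 + o x$
$S{\left(G,D \right)} = \frac{5}{-4 + G}$
$n{\left(w,g \right)} = -7 + \frac{5}{-4 - g}$ ($n{\left(w,g \right)} = -7 + \frac{5}{-4 - g} \left(1 + 0 g\right) = -7 + \frac{5}{-4 - g} \left(1 + 0\right) = -7 + \frac{5}{-4 - g} 1 = -7 + \frac{5}{-4 - g}$)
$\frac{-290081 + n{\left(-526,296 \right)}}{-170037 + 284457} = \frac{-290081 + \frac{-33 - 2072}{4 + 296}}{-170037 + 284457} = \frac{-290081 + \frac{-33 - 2072}{300}}{114420} = \left(-290081 + \frac{1}{300} \left(-2105\right)\right) \frac{1}{114420} = \left(-290081 - \frac{421}{60}\right) \frac{1}{114420} = \left(- \frac{17405281}{60}\right) \frac{1}{114420} = - \frac{17405281}{6865200}$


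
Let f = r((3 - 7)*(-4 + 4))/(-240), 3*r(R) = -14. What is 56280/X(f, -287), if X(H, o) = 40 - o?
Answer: 18760/109 ≈ 172.11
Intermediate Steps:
r(R) = -14/3 (r(R) = (⅓)*(-14) = -14/3)
f = 7/360 (f = -14/3/(-240) = -14/3*(-1/240) = 7/360 ≈ 0.019444)
56280/X(f, -287) = 56280/(40 - 1*(-287)) = 56280/(40 + 287) = 56280/327 = 56280*(1/327) = 18760/109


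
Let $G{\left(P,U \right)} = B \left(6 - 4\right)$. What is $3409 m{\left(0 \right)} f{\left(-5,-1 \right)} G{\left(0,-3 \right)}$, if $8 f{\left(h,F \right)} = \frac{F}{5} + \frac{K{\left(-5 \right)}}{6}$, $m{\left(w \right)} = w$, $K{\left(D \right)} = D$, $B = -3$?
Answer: $0$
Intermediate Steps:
$G{\left(P,U \right)} = -6$ ($G{\left(P,U \right)} = - 3 \left(6 - 4\right) = \left(-3\right) 2 = -6$)
$f{\left(h,F \right)} = - \frac{5}{48} + \frac{F}{40}$ ($f{\left(h,F \right)} = \frac{\frac{F}{5} - \frac{5}{6}}{8} = \frac{- \frac{5}{6} + \frac{F}{5}}{8} = - \frac{5}{48} + \frac{F}{40}$)
$3409 m{\left(0 \right)} f{\left(-5,-1 \right)} G{\left(0,-3 \right)} = 3409 \cdot 0 \left(- \frac{5}{48} + \frac{1}{40} \left(-1\right)\right) \left(-6\right) = 3409 \cdot 0 \left(- \frac{5}{48} - \frac{1}{40}\right) \left(-6\right) = 3409 \cdot 0 \left(- \frac{31}{240}\right) \left(-6\right) = 3409 \cdot 0 \left(-6\right) = 3409 \cdot 0 = 0$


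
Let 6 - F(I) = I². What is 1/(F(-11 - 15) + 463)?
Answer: -1/207 ≈ -0.0048309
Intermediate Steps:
F(I) = 6 - I²
1/(F(-11 - 15) + 463) = 1/((6 - (-11 - 15)²) + 463) = 1/((6 - 1*(-26)²) + 463) = 1/((6 - 1*676) + 463) = 1/((6 - 676) + 463) = 1/(-670 + 463) = 1/(-207) = -1/207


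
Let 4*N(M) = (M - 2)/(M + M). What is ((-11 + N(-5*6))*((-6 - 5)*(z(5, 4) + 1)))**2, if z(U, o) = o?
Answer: 3214849/9 ≈ 3.5721e+5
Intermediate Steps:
N(M) = (-2 + M)/(8*M) (N(M) = ((M - 2)/(M + M))/4 = ((-2 + M)/((2*M)))/4 = ((-2 + M)*(1/(2*M)))/4 = ((-2 + M)/(2*M))/4 = (-2 + M)/(8*M))
((-11 + N(-5*6))*((-6 - 5)*(z(5, 4) + 1)))**2 = ((-11 + (-2 - 5*6)/(8*((-5*6))))*((-6 - 5)*(4 + 1)))**2 = ((-11 + (1/8)*(-2 - 30)/(-30))*(-11*5))**2 = ((-11 + (1/8)*(-1/30)*(-32))*(-55))**2 = ((-11 + 2/15)*(-55))**2 = (-163/15*(-55))**2 = (1793/3)**2 = 3214849/9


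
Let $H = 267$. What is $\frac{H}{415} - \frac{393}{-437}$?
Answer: $\frac{279774}{181355} \approx 1.5427$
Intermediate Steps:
$\frac{H}{415} - \frac{393}{-437} = \frac{267}{415} - \frac{393}{-437} = 267 \cdot \frac{1}{415} - - \frac{393}{437} = \frac{267}{415} + \frac{393}{437} = \frac{279774}{181355}$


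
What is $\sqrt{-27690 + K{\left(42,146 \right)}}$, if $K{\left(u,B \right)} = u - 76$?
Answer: $2 i \sqrt{6931} \approx 166.51 i$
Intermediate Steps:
$K{\left(u,B \right)} = -76 + u$ ($K{\left(u,B \right)} = u - 76 = -76 + u$)
$\sqrt{-27690 + K{\left(42,146 \right)}} = \sqrt{-27690 + \left(-76 + 42\right)} = \sqrt{-27690 - 34} = \sqrt{-27724} = 2 i \sqrt{6931}$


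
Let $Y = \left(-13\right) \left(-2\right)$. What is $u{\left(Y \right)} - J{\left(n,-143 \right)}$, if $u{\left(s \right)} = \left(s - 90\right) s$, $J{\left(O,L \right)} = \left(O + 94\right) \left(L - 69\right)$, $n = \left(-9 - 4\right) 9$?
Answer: $-6540$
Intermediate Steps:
$n = -117$ ($n = \left(-13\right) 9 = -117$)
$Y = 26$
$J{\left(O,L \right)} = \left(-69 + L\right) \left(94 + O\right)$ ($J{\left(O,L \right)} = \left(94 + O\right) \left(-69 + L\right) = \left(-69 + L\right) \left(94 + O\right)$)
$u{\left(s \right)} = s \left(-90 + s\right)$ ($u{\left(s \right)} = \left(s - 90\right) s = \left(-90 + s\right) s = s \left(-90 + s\right)$)
$u{\left(Y \right)} - J{\left(n,-143 \right)} = 26 \left(-90 + 26\right) - \left(-6486 - -8073 + 94 \left(-143\right) - -16731\right) = 26 \left(-64\right) - \left(-6486 + 8073 - 13442 + 16731\right) = -1664 - 4876 = -6540$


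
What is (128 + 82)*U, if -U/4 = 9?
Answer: -7560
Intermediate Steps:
U = -36 (U = -4*9 = -36)
(128 + 82)*U = (128 + 82)*(-36) = 210*(-36) = -7560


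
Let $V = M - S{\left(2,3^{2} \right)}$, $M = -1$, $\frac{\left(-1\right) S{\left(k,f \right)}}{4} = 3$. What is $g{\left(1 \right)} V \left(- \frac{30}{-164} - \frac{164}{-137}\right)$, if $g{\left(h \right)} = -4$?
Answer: $- \frac{341066}{5617} \approx -60.72$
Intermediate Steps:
$S{\left(k,f \right)} = -12$ ($S{\left(k,f \right)} = \left(-4\right) 3 = -12$)
$V = 11$ ($V = -1 - -12 = -1 + 12 = 11$)
$g{\left(1 \right)} V \left(- \frac{30}{-164} - \frac{164}{-137}\right) = \left(-4\right) 11 \left(- \frac{30}{-164} - \frac{164}{-137}\right) = - 44 \left(\left(-30\right) \left(- \frac{1}{164}\right) - - \frac{164}{137}\right) = - 44 \left(\frac{15}{82} + \frac{164}{137}\right) = \left(-44\right) \frac{15503}{11234} = - \frac{341066}{5617}$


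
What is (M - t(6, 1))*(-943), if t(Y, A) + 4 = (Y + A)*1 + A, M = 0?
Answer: 3772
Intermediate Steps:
t(Y, A) = -4 + Y + 2*A (t(Y, A) = -4 + ((Y + A)*1 + A) = -4 + ((A + Y)*1 + A) = -4 + ((A + Y) + A) = -4 + (Y + 2*A) = -4 + Y + 2*A)
(M - t(6, 1))*(-943) = (0 - (-4 + 6 + 2*1))*(-943) = (0 - (-4 + 6 + 2))*(-943) = (0 - 1*4)*(-943) = (0 - 4)*(-943) = -4*(-943) = 3772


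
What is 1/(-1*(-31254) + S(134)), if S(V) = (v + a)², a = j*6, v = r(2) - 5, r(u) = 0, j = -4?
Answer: 1/32095 ≈ 3.1158e-5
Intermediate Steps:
v = -5 (v = 0 - 5 = -5)
a = -24 (a = -4*6 = -24)
S(V) = 841 (S(V) = (-5 - 24)² = (-29)² = 841)
1/(-1*(-31254) + S(134)) = 1/(-1*(-31254) + 841) = 1/(31254 + 841) = 1/32095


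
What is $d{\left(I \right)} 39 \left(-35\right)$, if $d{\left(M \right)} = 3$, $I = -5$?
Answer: $-4095$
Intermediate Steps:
$d{\left(I \right)} 39 \left(-35\right) = 3 \cdot 39 \left(-35\right) = 117 \left(-35\right) = -4095$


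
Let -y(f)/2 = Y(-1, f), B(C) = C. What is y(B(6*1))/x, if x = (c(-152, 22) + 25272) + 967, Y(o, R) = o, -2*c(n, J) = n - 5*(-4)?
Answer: 2/26305 ≈ 7.6031e-5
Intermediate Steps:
c(n, J) = -10 - n/2 (c(n, J) = -(n - 5*(-4))/2 = -(n + 20)/2 = -(20 + n)/2 = -10 - n/2)
x = 26305 (x = ((-10 - ½*(-152)) + 25272) + 967 = ((-10 + 76) + 25272) + 967 = (66 + 25272) + 967 = 25338 + 967 = 26305)
y(f) = 2 (y(f) = -2*(-1) = 2)
y(B(6*1))/x = 2/26305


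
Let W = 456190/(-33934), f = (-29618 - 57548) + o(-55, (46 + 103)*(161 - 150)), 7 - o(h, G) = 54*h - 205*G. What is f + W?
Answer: 224850753/893 ≈ 2.5179e+5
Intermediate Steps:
o(h, G) = 7 - 54*h + 205*G (o(h, G) = 7 - (54*h - 205*G) = 7 - (-205*G + 54*h) = 7 + (-54*h + 205*G) = 7 - 54*h + 205*G)
f = 251806 (f = (-29618 - 57548) + (7 - 54*(-55) + 205*((46 + 103)*(161 - 150))) = -87166 + (7 + 2970 + 205*(149*11)) = -87166 + (7 + 2970 + 205*1639) = -87166 + (7 + 2970 + 335995) = -87166 + 338972 = 251806)
W = -12005/893 (W = 456190*(-1/33934) = -12005/893 ≈ -13.443)
f + W = 251806 - 12005/893 = 224850753/893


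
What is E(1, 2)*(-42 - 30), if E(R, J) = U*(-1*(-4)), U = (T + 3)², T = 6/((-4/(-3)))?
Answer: -16200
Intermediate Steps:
T = 9/2 (T = 6/((-4*(-⅓))) = 6/(4/3) = 6*(¾) = 9/2 ≈ 4.5000)
U = 225/4 (U = (9/2 + 3)² = (15/2)² = 225/4 ≈ 56.250)
E(R, J) = 225 (E(R, J) = 225*(-1*(-4))/4 = (225/4)*4 = 225)
E(1, 2)*(-42 - 30) = 225*(-42 - 30) = 225*(-72) = -16200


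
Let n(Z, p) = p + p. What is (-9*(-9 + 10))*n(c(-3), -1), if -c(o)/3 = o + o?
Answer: 18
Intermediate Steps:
c(o) = -6*o (c(o) = -3*(o + o) = -6*o)
n(Z, p) = 2*p
(-9*(-9 + 10))*n(c(-3), -1) = (-9*(-9 + 10))*(2*(-1)) = -9*1*(-2) = -9*(-2) = 18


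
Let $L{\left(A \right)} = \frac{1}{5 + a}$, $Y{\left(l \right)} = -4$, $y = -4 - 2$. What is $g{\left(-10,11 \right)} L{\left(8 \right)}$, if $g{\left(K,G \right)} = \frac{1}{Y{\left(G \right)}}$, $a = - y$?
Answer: $- \frac{1}{44} \approx -0.022727$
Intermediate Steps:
$y = -6$
$a = 6$ ($a = \left(-1\right) \left(-6\right) = 6$)
$g{\left(K,G \right)} = - \frac{1}{4}$ ($g{\left(K,G \right)} = \frac{1}{-4} = - \frac{1}{4}$)
$L{\left(A \right)} = \frac{1}{11}$ ($L{\left(A \right)} = \frac{1}{5 + 6} = \frac{1}{11}$)
$g{\left(-10,11 \right)} L{\left(8 \right)} = \left(- \frac{1}{4}\right) \frac{1}{11} = - \frac{1}{44}$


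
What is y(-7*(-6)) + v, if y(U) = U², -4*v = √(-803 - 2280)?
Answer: 1764 - I*√3083/4 ≈ 1764.0 - 13.881*I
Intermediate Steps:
v = -I*√3083/4 (v = -√(-803 - 2280)/4 = -I*√3083/4 ≈ -13.881*I)
y(-7*(-6)) + v = (-7*(-6))² - I*√3083/4 = 42² - I*√3083/4 = 1764 - I*√3083/4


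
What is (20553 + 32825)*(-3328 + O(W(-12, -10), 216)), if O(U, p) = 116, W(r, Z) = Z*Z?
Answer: -171450136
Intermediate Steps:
W(r, Z) = Z²
(20553 + 32825)*(-3328 + O(W(-12, -10), 216)) = (20553 + 32825)*(-3328 + 116) = 53378*(-3212) = -171450136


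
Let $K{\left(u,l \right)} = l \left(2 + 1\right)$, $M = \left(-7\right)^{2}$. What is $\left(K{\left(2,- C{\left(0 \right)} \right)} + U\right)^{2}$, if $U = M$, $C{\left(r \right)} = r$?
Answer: $2401$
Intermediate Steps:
$M = 49$
$U = 49$
$K{\left(u,l \right)} = 3 l$ ($K{\left(u,l \right)} = l 3 = 3 l$)
$\left(K{\left(2,- C{\left(0 \right)} \right)} + U\right)^{2} = \left(3 \left(\left(-1\right) 0\right) + 49\right)^{2} = \left(3 \cdot 0 + 49\right)^{2} = \left(0 + 49\right)^{2} = 49^{2} = 2401$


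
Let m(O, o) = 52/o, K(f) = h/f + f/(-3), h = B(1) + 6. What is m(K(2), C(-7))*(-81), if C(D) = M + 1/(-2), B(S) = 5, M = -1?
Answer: 2808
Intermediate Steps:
C(D) = -3/2 (C(D) = -1 + 1/(-2) = -1 - 1/2 = -3/2)
h = 11 (h = 5 + 6 = 11)
K(f) = 11/f - f/3 (K(f) = 11/f + f/(-3) = 11/f + f*(-1/3) = 11/f - f/3)
m(K(2), C(-7))*(-81) = (52/(-3/2))*(-81) = (52*(-2/3))*(-81) = -104/3*(-81) = 2808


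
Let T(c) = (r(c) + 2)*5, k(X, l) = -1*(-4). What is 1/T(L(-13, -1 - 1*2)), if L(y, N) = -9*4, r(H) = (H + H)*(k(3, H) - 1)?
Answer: -1/1070 ≈ -0.00093458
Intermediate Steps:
k(X, l) = 4
r(H) = 6*H (r(H) = (H + H)*(4 - 1) = (2*H)*3 = 6*H)
L(y, N) = -36
T(c) = 10 + 30*c (T(c) = (6*c + 2)*5 = (2 + 6*c)*5 = 10 + 30*c)
1/T(L(-13, -1 - 1*2)) = 1/(10 + 30*(-36)) = 1/(10 - 1080) = 1/(-1070) = -1/1070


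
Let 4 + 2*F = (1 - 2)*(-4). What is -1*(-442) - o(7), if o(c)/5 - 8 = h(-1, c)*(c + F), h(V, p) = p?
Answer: 157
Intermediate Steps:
F = 0 (F = -2 + ((1 - 2)*(-4))/2 = -2 + (-1*(-4))/2 = -2 + (1/2)*4 = -2 + 2 = 0)
o(c) = 40 + 5*c**2 (o(c) = 40 + 5*(c*(c + 0)) = 40 + 5*(c*c) = 40 + 5*c**2)
-1*(-442) - o(7) = -1*(-442) - (40 + 5*7**2) = 442 - (40 + 5*49) = 442 - (40 + 245) = 442 - 1*285 = 442 - 285 = 157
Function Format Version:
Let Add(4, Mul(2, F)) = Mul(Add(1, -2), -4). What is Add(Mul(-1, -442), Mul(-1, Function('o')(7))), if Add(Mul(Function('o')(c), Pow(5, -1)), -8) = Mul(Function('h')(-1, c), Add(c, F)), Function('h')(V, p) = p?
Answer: 157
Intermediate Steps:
F = 0 (F = Add(-2, Mul(Rational(1, 2), Mul(Add(1, -2), -4))) = Add(-2, Mul(Rational(1, 2), Mul(-1, -4))) = Add(-2, Mul(Rational(1, 2), 4)) = Add(-2, 2) = 0)
Function('o')(c) = Add(40, Mul(5, Pow(c, 2))) (Function('o')(c) = Add(40, Mul(5, Mul(c, Add(c, 0)))) = Add(40, Mul(5, Mul(c, c))) = Add(40, Mul(5, Pow(c, 2))))
Add(Mul(-1, -442), Mul(-1, Function('o')(7))) = Add(Mul(-1, -442), Mul(-1, Add(40, Mul(5, Pow(7, 2))))) = Add(442, Mul(-1, Add(40, Mul(5, 49)))) = Add(442, Mul(-1, Add(40, 245))) = Add(442, Mul(-1, 285)) = Add(442, -285) = 157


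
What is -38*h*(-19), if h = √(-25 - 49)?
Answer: 722*I*√74 ≈ 6210.9*I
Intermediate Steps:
h = I*√74 (h = √(-74) = I*√74 ≈ 8.6023*I)
-38*h*(-19) = -38*I*√74*(-19) = 722*I*√74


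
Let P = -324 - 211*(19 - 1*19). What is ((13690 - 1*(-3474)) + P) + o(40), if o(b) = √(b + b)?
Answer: 16840 + 4*√5 ≈ 16849.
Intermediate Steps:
o(b) = √2*√b (o(b) = √(2*b) = √2*√b)
P = -324 (P = -324 - 211*(19 - 19) = -324 - 211*0 = -324 - 1*0 = -324 + 0 = -324)
((13690 - 1*(-3474)) + P) + o(40) = ((13690 - 1*(-3474)) - 324) + √2*√40 = ((13690 + 3474) - 324) + √2*(2*√10) = (17164 - 324) + 4*√5 = 16840 + 4*√5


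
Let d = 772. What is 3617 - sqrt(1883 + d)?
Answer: 3617 - 3*sqrt(295) ≈ 3565.5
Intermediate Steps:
3617 - sqrt(1883 + d) = 3617 - sqrt(1883 + 772) = 3617 - sqrt(2655) = 3617 - 3*sqrt(295)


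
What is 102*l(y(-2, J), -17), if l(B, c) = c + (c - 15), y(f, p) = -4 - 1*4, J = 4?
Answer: -4998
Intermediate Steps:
y(f, p) = -8 (y(f, p) = -4 - 4 = -8)
l(B, c) = -15 + 2*c (l(B, c) = c + (-15 + c) = -15 + 2*c)
102*l(y(-2, J), -17) = 102*(-15 + 2*(-17)) = 102*(-15 - 34) = 102*(-49) = -4998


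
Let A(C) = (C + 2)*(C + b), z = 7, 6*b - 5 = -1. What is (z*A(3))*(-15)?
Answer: -1925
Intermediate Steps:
b = ⅔ (b = ⅚ + (⅙)*(-1) = ⅚ - ⅙ = ⅔ ≈ 0.66667)
A(C) = (2 + C)*(⅔ + C) (A(C) = (C + 2)*(C + ⅔) = (2 + C)*(⅔ + C))
(z*A(3))*(-15) = (7*(4/3 + 3² + (8/3)*3))*(-15) = (7*(4/3 + 9 + 8))*(-15) = (7*(55/3))*(-15) = (385/3)*(-15) = -1925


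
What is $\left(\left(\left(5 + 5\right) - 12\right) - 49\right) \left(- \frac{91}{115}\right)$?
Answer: $\frac{4641}{115} \approx 40.357$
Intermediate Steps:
$\left(\left(\left(5 + 5\right) - 12\right) - 49\right) \left(- \frac{91}{115}\right) = \left(\left(10 - 12\right) - 49\right) \left(\left(-91\right) \frac{1}{115}\right) = \left(-2 - 49\right) \left(- \frac{91}{115}\right) = \left(-51\right) \left(- \frac{91}{115}\right) = \frac{4641}{115}$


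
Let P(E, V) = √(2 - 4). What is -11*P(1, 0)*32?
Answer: -352*I*√2 ≈ -497.8*I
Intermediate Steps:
P(E, V) = I*√2 (P(E, V) = √(-2) = I*√2)
-11*P(1, 0)*32 = -11*I*√2*32 = -352*I*√2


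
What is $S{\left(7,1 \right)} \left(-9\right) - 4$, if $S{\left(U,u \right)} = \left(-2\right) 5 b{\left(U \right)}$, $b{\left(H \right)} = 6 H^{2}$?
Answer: $26456$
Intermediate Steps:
$S{\left(U,u \right)} = - 60 U^{2}$ ($S{\left(U,u \right)} = \left(-2\right) 5 \cdot 6 U^{2} = - 10 \cdot 6 U^{2} = - 60 U^{2}$)
$S{\left(7,1 \right)} \left(-9\right) - 4 = - 60 \cdot 7^{2} \left(-9\right) - 4 = \left(-60\right) 49 \left(-9\right) - 4 = \left(-2940\right) \left(-9\right) - 4 = 26460 - 4 = 26456$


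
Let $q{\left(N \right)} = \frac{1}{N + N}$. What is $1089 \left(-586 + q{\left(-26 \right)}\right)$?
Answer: $- \frac{33185097}{52} \approx -6.3818 \cdot 10^{5}$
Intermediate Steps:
$q{\left(N \right)} = \frac{1}{2 N}$
$1089 \left(-586 + q{\left(-26 \right)}\right) = 1089 \left(-586 + \frac{1}{2 \left(-26\right)}\right) = 1089 \left(-586 + \frac{1}{2} \left(- \frac{1}{26}\right)\right) = 1089 \left(-586 - \frac{1}{52}\right) = 1089 \left(- \frac{30473}{52}\right) = - \frac{33185097}{52}$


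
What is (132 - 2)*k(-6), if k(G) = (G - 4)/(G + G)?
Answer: 325/3 ≈ 108.33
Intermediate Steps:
k(G) = (-4 + G)/(2*G) (k(G) = (-4 + G)/((2*G)) = (-4 + G)*(1/(2*G)) = (-4 + G)/(2*G))
(132 - 2)*k(-6) = (132 - 2)*((½)*(-4 - 6)/(-6)) = 130*((½)*(-⅙)*(-10)) = 130*(⅚) = 325/3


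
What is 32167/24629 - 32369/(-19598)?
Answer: 1427624967/482679142 ≈ 2.9577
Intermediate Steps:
32167/24629 - 32369/(-19598) = 32167*(1/24629) - 32369*(-1/19598) = 32167/24629 + 32369/19598 = 1427624967/482679142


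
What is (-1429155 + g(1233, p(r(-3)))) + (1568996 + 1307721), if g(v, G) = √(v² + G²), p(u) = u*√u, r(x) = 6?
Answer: 1447562 + 3*√168945 ≈ 1.4488e+6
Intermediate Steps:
p(u) = u^(3/2)
g(v, G) = √(G² + v²)
(-1429155 + g(1233, p(r(-3)))) + (1568996 + 1307721) = (-1429155 + √((6^(3/2))² + 1233²)) + (1568996 + 1307721) = (-1429155 + √((6*√6)² + 1520289)) + 2876717 = (-1429155 + √(216 + 1520289)) + 2876717 = (-1429155 + √1520505) + 2876717 = (-1429155 + 3*√168945) + 2876717 = 1447562 + 3*√168945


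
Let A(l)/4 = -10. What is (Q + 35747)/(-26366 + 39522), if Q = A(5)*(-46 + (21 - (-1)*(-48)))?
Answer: 38667/13156 ≈ 2.9391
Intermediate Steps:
A(l) = -40 (A(l) = 4*(-10) = -40)
Q = 2920 (Q = -40*(-46 + (21 - (-1)*(-48))) = -40*(-46 + (21 - 1*48)) = -40*(-46 + (21 - 48)) = -40*(-46 - 27) = -40*(-73) = 2920)
(Q + 35747)/(-26366 + 39522) = (2920 + 35747)/(-26366 + 39522) = 38667/13156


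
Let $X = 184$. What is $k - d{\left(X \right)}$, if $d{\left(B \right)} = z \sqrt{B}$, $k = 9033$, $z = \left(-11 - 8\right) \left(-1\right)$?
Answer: $9033 - 38 \sqrt{46} \approx 8775.3$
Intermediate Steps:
$z = 19$ ($z = \left(-19\right) \left(-1\right) = 19$)
$d{\left(B \right)} = 19 \sqrt{B}$
$k - d{\left(X \right)} = 9033 - 19 \sqrt{184} = 9033 - 19 \cdot 2 \sqrt{46} = 9033 - 38 \sqrt{46}$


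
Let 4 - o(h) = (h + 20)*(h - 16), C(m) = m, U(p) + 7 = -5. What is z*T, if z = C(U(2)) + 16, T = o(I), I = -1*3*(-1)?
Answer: 1212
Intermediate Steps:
U(p) = -12 (U(p) = -7 - 5 = -12)
I = 3 (I = -3*(-1) = 3)
o(h) = 4 - (-16 + h)*(20 + h) (o(h) = 4 - (h + 20)*(h - 16) = 4 - (20 + h)*(-16 + h) = 4 - (-16 + h)*(20 + h))
T = 303 (T = 324 - 1*3² - 4*3 = 324 - 1*9 - 12 = 324 - 9 - 12 = 303)
z = 4 (z = -12 + 16 = 4)
z*T = 4*303 = 1212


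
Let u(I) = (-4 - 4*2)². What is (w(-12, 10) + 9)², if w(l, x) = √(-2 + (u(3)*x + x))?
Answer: 1529 + 36*√362 ≈ 2213.9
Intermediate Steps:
u(I) = 144 (u(I) = (-4 - 8)² = (-12)² = 144)
w(l, x) = √(-2 + 145*x) (w(l, x) = √(-2 + (144*x + x)) = √(-2 + 145*x))
(w(-12, 10) + 9)² = (√(-2 + 145*10) + 9)² = (√(-2 + 1450) + 9)² = (√1448 + 9)² = (2*√362 + 9)² = (9 + 2*√362)²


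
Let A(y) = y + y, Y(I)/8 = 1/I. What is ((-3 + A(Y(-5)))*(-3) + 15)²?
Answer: 28224/25 ≈ 1129.0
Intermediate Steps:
Y(I) = 8/I
A(y) = 2*y
((-3 + A(Y(-5)))*(-3) + 15)² = ((-3 + 2*(8/(-5)))*(-3) + 15)² = ((-3 + 2*(8*(-⅕)))*(-3) + 15)² = ((-3 + 2*(-8/5))*(-3) + 15)² = ((-3 - 16/5)*(-3) + 15)² = (-31/5*(-3) + 15)² = (93/5 + 15)² = (168/5)² = 28224/25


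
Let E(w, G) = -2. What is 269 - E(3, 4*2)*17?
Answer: 303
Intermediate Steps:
269 - E(3, 4*2)*17 = 269 - (-2)*17 = 269 - 1*(-34) = 269 + 34 = 303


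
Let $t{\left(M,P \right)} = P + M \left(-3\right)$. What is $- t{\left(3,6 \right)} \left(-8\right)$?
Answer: $-24$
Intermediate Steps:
$t{\left(M,P \right)} = P - 3 M$
$- t{\left(3,6 \right)} \left(-8\right) = - (6 - 9) \left(-8\right) = \left(-1\right) \left(-3\right) \left(-8\right) = 3 \left(-8\right) = -24$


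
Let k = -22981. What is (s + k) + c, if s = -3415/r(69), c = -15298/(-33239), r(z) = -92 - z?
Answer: -122866364736/5351479 ≈ -22959.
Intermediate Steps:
c = 15298/33239 (c = -15298*(-1/33239) = 15298/33239 ≈ 0.46024)
s = 3415/161 (s = -3415/(-92 - 1*69) = -3415/(-92 - 69) = -3415/(-161) = -3415*(-1/161) = 3415/161 ≈ 21.211)
(s + k) + c = (3415/161 - 22981) + 15298/33239 = -3696526/161 + 15298/33239 = -122866364736/5351479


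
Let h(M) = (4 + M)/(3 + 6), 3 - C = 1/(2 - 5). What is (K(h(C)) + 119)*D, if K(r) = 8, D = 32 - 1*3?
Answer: 3683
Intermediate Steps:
C = 10/3 (C = 3 - 1/(2 - 5) = 3 - 1/(-3) = 3 - 1*(-1/3) = 3 + 1/3 = 10/3 ≈ 3.3333)
D = 29 (D = 32 - 3 = 29)
h(M) = 4/9 + M/9 (h(M) = (4 + M)/9 = (4 + M)*(1/9) = 4/9 + M/9)
(K(h(C)) + 119)*D = (8 + 119)*29 = 127*29 = 3683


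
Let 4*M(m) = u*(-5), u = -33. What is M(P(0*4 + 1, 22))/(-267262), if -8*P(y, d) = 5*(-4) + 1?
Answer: -165/1069048 ≈ -0.00015434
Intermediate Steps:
P(y, d) = 19/8 (P(y, d) = -(5*(-4) + 1)/8 = -(-20 + 1)/8 = -1/8*(-19) = 19/8)
M(m) = 165/4 (M(m) = (-33*(-5))/4 = (1/4)*165 = 165/4)
M(P(0*4 + 1, 22))/(-267262) = (165/4)/(-267262) = (165/4)*(-1/267262) = -165/1069048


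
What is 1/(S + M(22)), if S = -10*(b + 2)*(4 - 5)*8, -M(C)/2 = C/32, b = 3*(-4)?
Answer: -8/6411 ≈ -0.0012479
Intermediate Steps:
b = -12
M(C) = -C/16 (M(C) = -2*C/32 = -C/16)
S = -800 (S = -10*(-12 + 2)*(4 - 5)*8 = -(-100)*(-1)*8 = -10*10*8 = -100*8 = -800)
1/(S + M(22)) = 1/(-800 - 1/16*22) = 1/(-800 - 11/8) = 1/(-6411/8) = -8/6411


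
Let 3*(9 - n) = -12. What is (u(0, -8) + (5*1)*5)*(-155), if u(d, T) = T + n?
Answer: -4650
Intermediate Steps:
n = 13 (n = 9 - ⅓*(-12) = 9 + 4 = 13)
u(d, T) = 13 + T (u(d, T) = T + 13 = 13 + T)
(u(0, -8) + (5*1)*5)*(-155) = ((13 - 8) + (5*1)*5)*(-155) = (5 + 5*5)*(-155) = (5 + 25)*(-155) = 30*(-155) = -4650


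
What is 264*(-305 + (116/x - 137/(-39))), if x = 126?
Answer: -21662432/273 ≈ -79350.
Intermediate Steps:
264*(-305 + (116/x - 137/(-39))) = 264*(-305 + (116/126 - 137/(-39))) = 264*(-305 + (116*(1/126) - 137*(-1/39))) = 264*(-305 + (58/63 + 137/39)) = 264*(-305 + 3631/819) = 264*(-246164/819) = -21662432/273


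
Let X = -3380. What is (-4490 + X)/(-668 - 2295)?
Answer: 7870/2963 ≈ 2.6561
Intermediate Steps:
(-4490 + X)/(-668 - 2295) = (-4490 - 3380)/(-668 - 2295) = -7870/(-2963) = -7870*(-1/2963) = 7870/2963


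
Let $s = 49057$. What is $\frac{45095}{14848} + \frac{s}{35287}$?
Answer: $\frac{79988469}{18066944} \approx 4.4273$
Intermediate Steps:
$\frac{45095}{14848} + \frac{s}{35287} = \frac{45095}{14848} + \frac{49057}{35287} = 45095 \cdot \frac{1}{14848} + 49057 \cdot \frac{1}{35287} = \frac{1555}{512} + \frac{49057}{35287} = \frac{79988469}{18066944}$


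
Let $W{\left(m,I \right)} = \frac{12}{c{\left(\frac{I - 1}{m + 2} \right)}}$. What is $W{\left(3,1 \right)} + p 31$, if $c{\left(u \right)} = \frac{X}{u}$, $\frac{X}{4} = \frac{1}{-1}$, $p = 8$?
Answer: $248$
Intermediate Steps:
$X = -4$ ($X = \frac{4}{-1} = 4 \left(-1\right) = -4$)
$c{\left(u \right)} = - \frac{4}{u}$
$W{\left(m,I \right)} = - \frac{3 \left(-1 + I\right)}{2 + m}$ ($W{\left(m,I \right)} = \frac{12}{\left(-4\right) \frac{1}{\left(I - 1\right) \frac{1}{m + 2}}} = \frac{12}{\left(-4\right) \frac{1}{\left(-1 + I\right) \frac{1}{2 + m}}} = \frac{12}{\left(-4\right) \frac{1}{\frac{1}{2 + m} \left(-1 + I\right)}} = \frac{12}{\left(-4\right) \frac{2 + m}{-1 + I}} = \frac{12}{\left(-4\right) \frac{1}{-1 + I} \left(2 + m\right)} = 12 \left(- \frac{-1 + I}{4 \left(2 + m\right)}\right) = - \frac{3 \left(-1 + I\right)}{2 + m}$)
$W{\left(3,1 \right)} + p 31 = \frac{3 \left(1 - 1\right)}{2 + 3} + 8 \cdot 31 = \frac{3 \left(1 - 1\right)}{5} + 248 = 3 \cdot \frac{1}{5} \cdot 0 + 248 = 0 + 248 = 248$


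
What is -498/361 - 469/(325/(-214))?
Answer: 36070276/117325 ≈ 307.44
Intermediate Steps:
-498/361 - 469/(325/(-214)) = -498*1/361 - 469/(325*(-1/214)) = -498/361 - 469/(-325/214) = -498/361 - 469*(-214/325) = -498/361 + 100366/325 = 36070276/117325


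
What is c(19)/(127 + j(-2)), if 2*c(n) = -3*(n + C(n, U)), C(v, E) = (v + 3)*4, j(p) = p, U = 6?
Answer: -321/250 ≈ -1.2840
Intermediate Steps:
C(v, E) = 12 + 4*v (C(v, E) = (3 + v)*4 = 12 + 4*v)
c(n) = -18 - 15*n/2 (c(n) = (-3*(n + (12 + 4*n)))/2 = (-3*(12 + 5*n))/2 = (-36 - 15*n)/2 = -18 - 15*n/2)
c(19)/(127 + j(-2)) = (-18 - 15/2*19)/(127 - 2) = (-18 - 285/2)/125 = (1/125)*(-321/2) = -321/250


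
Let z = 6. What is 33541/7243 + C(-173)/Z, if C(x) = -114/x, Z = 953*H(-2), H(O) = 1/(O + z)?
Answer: 5533173937/1194146167 ≈ 4.6336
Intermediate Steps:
H(O) = 1/(6 + O) (H(O) = 1/(O + 6) = 1/(6 + O))
Z = 953/4 (Z = 953/(6 - 2) = 953/4 ≈ 238.25)
33541/7243 + C(-173)/Z = 33541/7243 + (-114/(-173))/(953/4) = 33541*(1/7243) - 114*(-1/173)*(4/953) = 33541/7243 + (114/173)*(4/953) = 33541/7243 + 456/164869 = 5533173937/1194146167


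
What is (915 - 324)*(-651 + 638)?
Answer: -7683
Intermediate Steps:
(915 - 324)*(-651 + 638) = 591*(-13) = -7683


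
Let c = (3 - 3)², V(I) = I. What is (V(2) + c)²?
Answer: 4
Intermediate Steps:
c = 0 (c = 0² = 0)
(V(2) + c)² = (2 + 0)² = 2² = 4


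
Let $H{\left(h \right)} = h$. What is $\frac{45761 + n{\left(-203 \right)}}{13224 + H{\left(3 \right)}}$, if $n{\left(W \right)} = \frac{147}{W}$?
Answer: $\frac{1327048}{383583} \approx 3.4596$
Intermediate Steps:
$\frac{45761 + n{\left(-203 \right)}}{13224 + H{\left(3 \right)}} = \frac{45761 + \frac{147}{-203}}{13224 + 3} = \frac{45761 + 147 \left(- \frac{1}{203}\right)}{13227} = \left(45761 - \frac{21}{29}\right) \frac{1}{13227} = \frac{1327048}{29} \cdot \frac{1}{13227} = \frac{1327048}{383583}$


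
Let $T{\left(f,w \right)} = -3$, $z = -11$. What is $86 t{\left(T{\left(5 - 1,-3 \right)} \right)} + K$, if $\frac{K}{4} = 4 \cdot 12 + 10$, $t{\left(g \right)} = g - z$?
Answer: $920$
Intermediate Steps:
$t{\left(g \right)} = 11 + g$ ($t{\left(g \right)} = g - -11 = g + 11 = 11 + g$)
$K = 232$ ($K = 4 \left(4 \cdot 12 + 10\right) = 4 \left(48 + 10\right) = 4 \cdot 58 = 232$)
$86 t{\left(T{\left(5 - 1,-3 \right)} \right)} + K = 86 \left(11 - 3\right) + 232 = 86 \cdot 8 + 232 = 688 + 232 = 920$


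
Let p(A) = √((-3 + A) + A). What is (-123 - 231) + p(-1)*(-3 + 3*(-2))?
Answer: -354 - 9*I*√5 ≈ -354.0 - 20.125*I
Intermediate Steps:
p(A) = √(-3 + 2*A)
(-123 - 231) + p(-1)*(-3 + 3*(-2)) = (-123 - 231) + √(-3 + 2*(-1))*(-3 + 3*(-2)) = -354 + √(-3 - 2)*(-3 - 6) = -354 + √(-5)*(-9) = -354 + (I*√5)*(-9) = -354 - 9*I*√5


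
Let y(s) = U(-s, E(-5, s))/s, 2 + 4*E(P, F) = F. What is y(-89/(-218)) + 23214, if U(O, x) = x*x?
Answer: 7206488857/310432 ≈ 23214.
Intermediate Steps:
E(P, F) = -½ + F/4
U(O, x) = x²
y(s) = (-½ + s/4)²/s
y(-89/(-218)) + 23214 = (-2 - 89/(-218))²/(16*((-89/(-218)))) + 23214 = (-2 - 89*(-1/218))²/(16*((-89*(-1/218)))) + 23214 = (-2 + 89/218)²/(16*(89/218)) + 23214 = (1/16)*(218/89)*(-347/218)² + 23214 = (1/16)*(218/89)*(120409/47524) + 23214 = 120409/310432 + 23214 = 7206488857/310432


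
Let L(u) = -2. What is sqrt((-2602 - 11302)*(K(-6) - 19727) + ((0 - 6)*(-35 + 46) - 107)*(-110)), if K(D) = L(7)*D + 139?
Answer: sqrt(272203734) ≈ 16499.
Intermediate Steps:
K(D) = 139 - 2*D (K(D) = -2*D + 139 = 139 - 2*D)
sqrt((-2602 - 11302)*(K(-6) - 19727) + ((0 - 6)*(-35 + 46) - 107)*(-110)) = sqrt((-2602 - 11302)*((139 - 2*(-6)) - 19727) + ((0 - 6)*(-35 + 46) - 107)*(-110)) = sqrt(-13904*((139 + 12) - 19727) + (-6*11 - 107)*(-110)) = sqrt(-13904*(151 - 19727) + (-66 - 107)*(-110)) = sqrt(-13904*(-19576) - 173*(-110)) = sqrt(272184704 + 19030) = sqrt(272203734)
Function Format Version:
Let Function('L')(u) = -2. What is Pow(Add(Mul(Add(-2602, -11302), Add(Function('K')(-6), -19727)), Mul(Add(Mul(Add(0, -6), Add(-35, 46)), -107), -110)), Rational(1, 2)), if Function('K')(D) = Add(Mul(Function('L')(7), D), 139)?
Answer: Pow(272203734, Rational(1, 2)) ≈ 16499.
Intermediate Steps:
Function('K')(D) = Add(139, Mul(-2, D)) (Function('K')(D) = Add(Mul(-2, D), 139) = Add(139, Mul(-2, D)))
Pow(Add(Mul(Add(-2602, -11302), Add(Function('K')(-6), -19727)), Mul(Add(Mul(Add(0, -6), Add(-35, 46)), -107), -110)), Rational(1, 2)) = Pow(Add(Mul(Add(-2602, -11302), Add(Add(139, Mul(-2, -6)), -19727)), Mul(Add(Mul(Add(0, -6), Add(-35, 46)), -107), -110)), Rational(1, 2)) = Pow(Add(Mul(-13904, Add(Add(139, 12), -19727)), Mul(Add(Mul(-6, 11), -107), -110)), Rational(1, 2)) = Pow(Add(Mul(-13904, Add(151, -19727)), Mul(Add(-66, -107), -110)), Rational(1, 2)) = Pow(Add(Mul(-13904, -19576), Mul(-173, -110)), Rational(1, 2)) = Pow(Add(272184704, 19030), Rational(1, 2)) = Pow(272203734, Rational(1, 2))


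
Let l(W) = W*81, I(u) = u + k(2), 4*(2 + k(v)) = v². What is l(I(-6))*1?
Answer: -567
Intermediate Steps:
k(v) = -2 + v²/4
I(u) = -1 + u (I(u) = u + (-2 + (¼)*2²) = u + (-2 + (¼)*4) = u + (-2 + 1) = u - 1 = -1 + u)
l(W) = 81*W
l(I(-6))*1 = (81*(-1 - 6))*1 = (81*(-7))*1 = -567*1 = -567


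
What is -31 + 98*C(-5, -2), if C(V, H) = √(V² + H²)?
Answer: -31 + 98*√29 ≈ 496.75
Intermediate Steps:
C(V, H) = √(H² + V²)
-31 + 98*C(-5, -2) = -31 + 98*√((-2)² + (-5)²) = -31 + 98*√(4 + 25) = -31 + 98*√29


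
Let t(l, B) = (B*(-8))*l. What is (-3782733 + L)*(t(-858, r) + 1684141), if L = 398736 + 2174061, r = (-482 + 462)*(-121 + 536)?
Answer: 66893803018224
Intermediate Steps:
r = -8300 (r = -20*415 = -8300)
L = 2572797
t(l, B) = -8*B*l (t(l, B) = (-8*B)*l = -8*B*l)
(-3782733 + L)*(t(-858, r) + 1684141) = (-3782733 + 2572797)*(-8*(-8300)*(-858) + 1684141) = -1209936*(-56971200 + 1684141) = -1209936*(-55287059) = 66893803018224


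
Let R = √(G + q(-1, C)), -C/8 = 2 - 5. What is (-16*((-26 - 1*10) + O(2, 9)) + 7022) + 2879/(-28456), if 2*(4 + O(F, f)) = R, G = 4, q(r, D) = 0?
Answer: 217571697/28456 ≈ 7645.9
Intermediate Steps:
C = 24 (C = -8*(2 - 5) = -8*(-3) = 24)
R = 2 (R = √(4 + 0) = √4 = 2)
O(F, f) = -3 (O(F, f) = -4 + (½)*2 = -4 + 1 = -3)
(-16*((-26 - 1*10) + O(2, 9)) + 7022) + 2879/(-28456) = (-16*((-26 - 1*10) - 3) + 7022) + 2879/(-28456) = (-16*((-26 - 10) - 3) + 7022) + 2879*(-1/28456) = (-16*(-36 - 3) + 7022) - 2879/28456 = (-16*(-39) + 7022) - 2879/28456 = (624 + 7022) - 2879/28456 = 7646 - 2879/28456 = 217571697/28456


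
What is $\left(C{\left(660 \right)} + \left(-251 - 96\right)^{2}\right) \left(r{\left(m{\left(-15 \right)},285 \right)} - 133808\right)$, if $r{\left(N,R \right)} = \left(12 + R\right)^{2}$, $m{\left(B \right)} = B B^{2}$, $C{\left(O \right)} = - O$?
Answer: $-5460434651$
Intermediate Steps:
$m{\left(B \right)} = B^{3}$
$\left(C{\left(660 \right)} + \left(-251 - 96\right)^{2}\right) \left(r{\left(m{\left(-15 \right)},285 \right)} - 133808\right) = \left(\left(-1\right) 660 + \left(-251 - 96\right)^{2}\right) \left(\left(12 + 285\right)^{2} - 133808\right) = \left(-660 + \left(-347\right)^{2}\right) \left(297^{2} - 133808\right) = \left(-660 + 120409\right) \left(88209 - 133808\right) = 119749 \left(-45599\right) = -5460434651$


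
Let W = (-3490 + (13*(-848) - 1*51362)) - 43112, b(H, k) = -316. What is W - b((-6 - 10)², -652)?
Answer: -108672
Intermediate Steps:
W = -108988 (W = (-3490 + (-11024 - 51362)) - 43112 = (-3490 - 62386) - 43112 = -65876 - 43112 = -108988)
W - b((-6 - 10)², -652) = -108988 - 1*(-316) = -108988 + 316 = -108672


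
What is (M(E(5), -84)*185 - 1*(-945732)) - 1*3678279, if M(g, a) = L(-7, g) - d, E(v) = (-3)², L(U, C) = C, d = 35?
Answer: -2737357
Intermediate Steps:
E(v) = 9
M(g, a) = -35 + g (M(g, a) = g - 1*35 = g - 35 = -35 + g)
(M(E(5), -84)*185 - 1*(-945732)) - 1*3678279 = ((-35 + 9)*185 - 1*(-945732)) - 1*3678279 = (-26*185 + 945732) - 3678279 = (-4810 + 945732) - 3678279 = 940922 - 3678279 = -2737357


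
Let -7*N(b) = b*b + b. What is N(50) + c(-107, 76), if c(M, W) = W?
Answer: -2018/7 ≈ -288.29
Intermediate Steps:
N(b) = -b/7 - b²/7 (N(b) = -(b*b + b)/7 = -(b² + b)/7 = -(b + b²)/7 = -b/7 - b²/7)
N(50) + c(-107, 76) = -⅐*50*(1 + 50) + 76 = -⅐*50*51 + 76 = -2550/7 + 76 = -2018/7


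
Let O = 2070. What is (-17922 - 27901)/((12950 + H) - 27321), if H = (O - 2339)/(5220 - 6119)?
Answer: 41194877/12919260 ≈ 3.1886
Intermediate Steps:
H = 269/899 (H = (2070 - 2339)/(5220 - 6119) = -269/(-899) = -269*(-1/899) = 269/899 ≈ 0.29922)
(-17922 - 27901)/((12950 + H) - 27321) = (-17922 - 27901)/((12950 + 269/899) - 27321) = -45823/(11642319/899 - 27321) = -45823/(-12919260/899) = -45823*(-899/12919260) = 41194877/12919260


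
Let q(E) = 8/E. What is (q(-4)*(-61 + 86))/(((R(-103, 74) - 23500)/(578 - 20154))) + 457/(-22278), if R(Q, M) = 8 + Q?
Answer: -1454432621/35043294 ≈ -41.504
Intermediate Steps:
(q(-4)*(-61 + 86))/(((R(-103, 74) - 23500)/(578 - 20154))) + 457/(-22278) = ((8/(-4))*(-61 + 86))/((((8 - 103) - 23500)/(578 - 20154))) + 457/(-22278) = ((8*(-¼))*25)/(((-95 - 23500)/(-19576))) + 457*(-1/22278) = (-2*25)/((-23595*(-1/19576))) - 457/22278 = -50/23595/19576 - 457/22278 = -50*19576/23595 - 457/22278 = -195760/4719 - 457/22278 = -1454432621/35043294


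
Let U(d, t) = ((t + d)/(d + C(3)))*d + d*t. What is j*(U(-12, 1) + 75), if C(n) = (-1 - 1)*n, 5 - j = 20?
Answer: -835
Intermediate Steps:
j = -15 (j = 5 - 1*20 = 5 - 20 = -15)
C(n) = -2*n
U(d, t) = d*t + d*(d + t)/(-6 + d) (U(d, t) = ((t + d)/(d - 2*3))*d + d*t = ((d + t)/(d - 6))*d + d*t = ((d + t)/(-6 + d))*d + d*t = d*(d + t)/(-6 + d) + d*t = d*t + d*(d + t)/(-6 + d))
j*(U(-12, 1) + 75) = -15*(-12*(-12 - 5*1 - 12*1)/(-6 - 12) + 75) = -15*(-12*(-12 - 5 - 12)/(-18) + 75) = -15*(-12*(-1/18)*(-29) + 75) = -15*(-58/3 + 75) = -15*167/3 = -835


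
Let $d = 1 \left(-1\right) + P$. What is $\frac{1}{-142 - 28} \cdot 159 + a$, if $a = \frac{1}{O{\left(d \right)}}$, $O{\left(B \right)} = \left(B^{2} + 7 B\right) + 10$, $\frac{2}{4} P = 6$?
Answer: $- \frac{16451}{17680} \approx -0.93049$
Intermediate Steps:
$P = 12$ ($P = 2 \cdot 6 = 12$)
$d = 11$ ($d = 1 \left(-1\right) + 12 = -1 + 12 = 11$)
$O{\left(B \right)} = 10 + B^{2} + 7 B$
$a = \frac{1}{208}$ ($a = \frac{1}{10 + 11^{2} + 7 \cdot 11} = \frac{1}{10 + 121 + 77} = \frac{1}{208} \approx 0.0048077$)
$\frac{1}{-142 - 28} \cdot 159 + a = \frac{1}{-142 - 28} \cdot 159 + \frac{1}{208} = \frac{1}{-170} \cdot 159 + \frac{1}{208} = \left(- \frac{1}{170}\right) 159 + \frac{1}{208} = - \frac{159}{170} + \frac{1}{208} = - \frac{16451}{17680}$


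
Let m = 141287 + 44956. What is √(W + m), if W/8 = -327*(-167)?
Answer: 3*√69235 ≈ 789.38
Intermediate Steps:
m = 186243
W = 436872 (W = 8*(-327*(-167)) = 8*54609 = 436872)
√(W + m) = √(436872 + 186243) = √623115 = 3*√69235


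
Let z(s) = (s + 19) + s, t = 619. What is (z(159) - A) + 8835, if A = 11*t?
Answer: 2363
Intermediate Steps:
z(s) = 19 + 2*s (z(s) = (19 + s) + s = 19 + 2*s)
A = 6809 (A = 11*619 = 6809)
(z(159) - A) + 8835 = ((19 + 2*159) - 1*6809) + 8835 = ((19 + 318) - 6809) + 8835 = (337 - 6809) + 8835 = -6472 + 8835 = 2363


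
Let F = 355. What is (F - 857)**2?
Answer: 252004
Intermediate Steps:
(F - 857)**2 = (355 - 857)**2 = (-502)**2 = 252004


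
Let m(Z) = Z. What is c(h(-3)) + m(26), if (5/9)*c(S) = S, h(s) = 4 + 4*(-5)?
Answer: -14/5 ≈ -2.8000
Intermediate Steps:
h(s) = -16 (h(s) = 4 - 20 = -16)
c(S) = 9*S/5
c(h(-3)) + m(26) = (9/5)*(-16) + 26 = -144/5 + 26 = -14/5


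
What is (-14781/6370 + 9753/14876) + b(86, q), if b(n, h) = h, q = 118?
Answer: 423997639/3644620 ≈ 116.34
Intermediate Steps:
(-14781/6370 + 9753/14876) + b(86, q) = (-14781/6370 + 9753/14876) + 118 = (-14781*1/6370 + 9753*(1/14876)) + 118 = (-1137/490 + 9753/14876) + 118 = -6067521/3644620 + 118 = 423997639/3644620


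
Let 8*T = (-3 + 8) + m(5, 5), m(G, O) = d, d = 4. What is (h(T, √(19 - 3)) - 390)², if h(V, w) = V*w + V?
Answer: 9455625/64 ≈ 1.4774e+5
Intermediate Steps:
m(G, O) = 4
T = 9/8 (T = ((-3 + 8) + 4)/8 = (5 + 4)/8 = (⅛)*9 = 9/8 ≈ 1.1250)
h(V, w) = V + V*w
(h(T, √(19 - 3)) - 390)² = (9*(1 + √(19 - 3))/8 - 390)² = (9*(1 + √16)/8 - 390)² = (9*(1 + 4)/8 - 390)² = ((9/8)*5 - 390)² = (45/8 - 390)² = (-3075/8)² = 9455625/64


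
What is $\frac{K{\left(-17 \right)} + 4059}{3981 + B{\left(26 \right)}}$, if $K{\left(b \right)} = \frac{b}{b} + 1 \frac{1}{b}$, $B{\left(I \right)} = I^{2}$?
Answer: $\frac{69019}{79169} \approx 0.87179$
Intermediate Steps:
$K{\left(b \right)} = 1 + \frac{1}{b}$
$\frac{K{\left(-17 \right)} + 4059}{3981 + B{\left(26 \right)}} = \frac{\frac{1 - 17}{-17} + 4059}{3981 + 26^{2}} = \frac{\left(- \frac{1}{17}\right) \left(-16\right) + 4059}{3981 + 676} = \frac{\frac{16}{17} + 4059}{4657} = \frac{69019}{17} \cdot \frac{1}{4657} = \frac{69019}{79169}$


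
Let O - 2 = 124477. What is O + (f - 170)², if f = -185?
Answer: 250504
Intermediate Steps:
O = 124479 (O = 2 + 124477 = 124479)
O + (f - 170)² = 124479 + (-185 - 170)² = 124479 + (-355)² = 124479 + 126025 = 250504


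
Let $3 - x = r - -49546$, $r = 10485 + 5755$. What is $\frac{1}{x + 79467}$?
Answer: $\frac{1}{13684} \approx 7.3078 \cdot 10^{-5}$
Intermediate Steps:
$r = 16240$
$x = -65783$ ($x = 3 - \left(16240 - -49546\right) = 3 - \left(16240 + 49546\right) = 3 - 65786 = -65783$)
$\frac{1}{x + 79467} = \frac{1}{-65783 + 79467} = \frac{1}{13684}$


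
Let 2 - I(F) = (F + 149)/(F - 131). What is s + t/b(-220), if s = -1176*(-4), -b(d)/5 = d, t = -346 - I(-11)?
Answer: 367357623/78100 ≈ 4703.7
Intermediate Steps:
I(F) = 2 - (149 + F)/(-131 + F) (I(F) = 2 - (F + 149)/(F - 131) = 2 - (149 + F)/(-131 + F))
t = -24777/71 (t = -346 - (-411 - 11)/(-131 - 11) = -346 - (-422)/(-142) = -346 - (-1)*(-422)/142 = -346 - 1*211/71 = -346 - 211/71 = -24777/71 ≈ -348.97)
b(d) = -5*d
s = 4704
s + t/b(-220) = 4704 - 24777/(71*((-5*(-220)))) = 4704 - 24777/71/1100 = 4704 - 24777/71*1/1100 = 4704 - 24777/78100 = 367357623/78100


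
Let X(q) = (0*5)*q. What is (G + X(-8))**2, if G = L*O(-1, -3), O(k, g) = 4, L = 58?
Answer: 53824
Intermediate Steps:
X(q) = 0 (X(q) = 0*q = 0)
G = 232 (G = 58*4 = 232)
(G + X(-8))**2 = (232 + 0)**2 = 232**2 = 53824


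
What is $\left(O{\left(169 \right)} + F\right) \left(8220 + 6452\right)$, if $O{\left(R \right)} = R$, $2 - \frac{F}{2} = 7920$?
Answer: $-229866224$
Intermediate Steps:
$F = -15836$ ($F = 4 - 15840 = -15836$)
$\left(O{\left(169 \right)} + F\right) \left(8220 + 6452\right) = \left(169 - 15836\right) \left(8220 + 6452\right) = \left(-15667\right) 14672 = -229866224$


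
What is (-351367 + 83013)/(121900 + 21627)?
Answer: -268354/143527 ≈ -1.8697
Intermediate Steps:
(-351367 + 83013)/(121900 + 21627) = -268354/143527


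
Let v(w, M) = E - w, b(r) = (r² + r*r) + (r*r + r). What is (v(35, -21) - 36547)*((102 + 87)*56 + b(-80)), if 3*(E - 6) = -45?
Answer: -1086899064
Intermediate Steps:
E = -9 (E = 6 + (⅓)*(-45) = 6 - 15 = -9)
b(r) = r + 3*r² (b(r) = (r² + r²) + (r² + r) = 2*r² + (r + r²) = r + 3*r²)
v(w, M) = -9 - w
(v(35, -21) - 36547)*((102 + 87)*56 + b(-80)) = ((-9 - 1*35) - 36547)*((102 + 87)*56 - 80*(1 + 3*(-80))) = ((-9 - 35) - 36547)*(189*56 - 80*(1 - 240)) = (-44 - 36547)*(10584 - 80*(-239)) = -36591*(10584 + 19120) = -36591*29704 = -1086899064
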